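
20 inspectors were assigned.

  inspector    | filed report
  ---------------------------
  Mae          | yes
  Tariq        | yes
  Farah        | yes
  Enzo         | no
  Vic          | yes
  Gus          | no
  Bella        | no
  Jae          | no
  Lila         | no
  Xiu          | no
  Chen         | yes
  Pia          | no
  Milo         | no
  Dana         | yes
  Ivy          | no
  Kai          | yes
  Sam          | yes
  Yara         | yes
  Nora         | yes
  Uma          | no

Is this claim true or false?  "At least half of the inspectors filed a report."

True

The determiner here denotes the relation: |A ∩ B| ≥ |A ∖ B|.
|A| = 20, |A ∩ B| = 10, |A ∖ B| = 10.
10 = 10, so the statement is true.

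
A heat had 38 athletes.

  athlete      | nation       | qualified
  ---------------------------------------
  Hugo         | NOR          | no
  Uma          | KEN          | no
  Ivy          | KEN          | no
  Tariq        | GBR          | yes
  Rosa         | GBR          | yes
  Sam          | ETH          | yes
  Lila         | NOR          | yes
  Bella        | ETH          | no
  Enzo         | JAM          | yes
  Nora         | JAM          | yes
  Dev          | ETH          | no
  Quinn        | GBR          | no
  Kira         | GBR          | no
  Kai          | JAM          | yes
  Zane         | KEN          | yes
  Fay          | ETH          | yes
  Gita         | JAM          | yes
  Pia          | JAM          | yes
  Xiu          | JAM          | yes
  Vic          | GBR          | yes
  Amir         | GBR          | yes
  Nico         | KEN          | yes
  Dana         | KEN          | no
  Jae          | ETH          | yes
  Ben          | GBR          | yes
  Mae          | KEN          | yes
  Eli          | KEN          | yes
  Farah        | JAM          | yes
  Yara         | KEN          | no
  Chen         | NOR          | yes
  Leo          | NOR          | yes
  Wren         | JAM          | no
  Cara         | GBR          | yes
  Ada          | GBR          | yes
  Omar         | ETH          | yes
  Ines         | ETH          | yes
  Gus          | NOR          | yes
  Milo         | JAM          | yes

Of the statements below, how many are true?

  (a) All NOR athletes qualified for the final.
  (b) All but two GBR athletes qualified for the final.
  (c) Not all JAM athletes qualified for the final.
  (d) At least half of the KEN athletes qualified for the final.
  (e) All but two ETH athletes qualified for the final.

(a) NOR: |A| = 5, |A ∩ B| = 4; needs A ⊆ B, i.e. every element of A is in B (|A ∖ B| = 0) — false.
(b) GBR: |A| = 9, |A ∩ B| = 7; needs |A ∖ B| = 2 — true.
(c) JAM: |A| = 9, |A ∩ B| = 8; needs A ⊄ B (|A ∖ B| ≥ 1) — true.
(d) KEN: |A| = 8, |A ∩ B| = 4; needs |A ∩ B| ≥ |A ∖ B| — true.
(e) ETH: |A| = 7, |A ∩ B| = 5; needs |A ∖ B| = 2 — true.

4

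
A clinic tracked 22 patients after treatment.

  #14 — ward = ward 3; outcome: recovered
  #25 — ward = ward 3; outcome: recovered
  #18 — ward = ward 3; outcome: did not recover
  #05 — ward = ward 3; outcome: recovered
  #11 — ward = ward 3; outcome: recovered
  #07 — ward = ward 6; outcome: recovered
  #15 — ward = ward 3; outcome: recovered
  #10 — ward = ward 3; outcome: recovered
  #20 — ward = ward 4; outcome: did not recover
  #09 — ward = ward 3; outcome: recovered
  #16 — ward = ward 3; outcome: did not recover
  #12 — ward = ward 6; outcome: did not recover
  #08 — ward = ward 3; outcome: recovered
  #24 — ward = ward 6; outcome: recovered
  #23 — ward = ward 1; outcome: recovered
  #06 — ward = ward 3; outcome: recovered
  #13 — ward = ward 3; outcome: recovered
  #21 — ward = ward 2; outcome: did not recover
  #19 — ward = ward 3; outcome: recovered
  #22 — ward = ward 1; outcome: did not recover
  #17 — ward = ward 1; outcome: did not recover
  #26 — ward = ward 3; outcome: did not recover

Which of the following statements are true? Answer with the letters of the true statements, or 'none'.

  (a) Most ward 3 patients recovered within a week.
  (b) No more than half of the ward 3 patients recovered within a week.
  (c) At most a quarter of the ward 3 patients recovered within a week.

|A| = 14, |A ∩ B| = 11, |A ∖ B| = 3.
(a) |A ∩ B| > |A ∖ B|: holds.
(b) |A ∩ B| ≤ |A ∖ B|: fails.
(c) |A ∩ B| / |A| ≤ 1/4: fails.

(a)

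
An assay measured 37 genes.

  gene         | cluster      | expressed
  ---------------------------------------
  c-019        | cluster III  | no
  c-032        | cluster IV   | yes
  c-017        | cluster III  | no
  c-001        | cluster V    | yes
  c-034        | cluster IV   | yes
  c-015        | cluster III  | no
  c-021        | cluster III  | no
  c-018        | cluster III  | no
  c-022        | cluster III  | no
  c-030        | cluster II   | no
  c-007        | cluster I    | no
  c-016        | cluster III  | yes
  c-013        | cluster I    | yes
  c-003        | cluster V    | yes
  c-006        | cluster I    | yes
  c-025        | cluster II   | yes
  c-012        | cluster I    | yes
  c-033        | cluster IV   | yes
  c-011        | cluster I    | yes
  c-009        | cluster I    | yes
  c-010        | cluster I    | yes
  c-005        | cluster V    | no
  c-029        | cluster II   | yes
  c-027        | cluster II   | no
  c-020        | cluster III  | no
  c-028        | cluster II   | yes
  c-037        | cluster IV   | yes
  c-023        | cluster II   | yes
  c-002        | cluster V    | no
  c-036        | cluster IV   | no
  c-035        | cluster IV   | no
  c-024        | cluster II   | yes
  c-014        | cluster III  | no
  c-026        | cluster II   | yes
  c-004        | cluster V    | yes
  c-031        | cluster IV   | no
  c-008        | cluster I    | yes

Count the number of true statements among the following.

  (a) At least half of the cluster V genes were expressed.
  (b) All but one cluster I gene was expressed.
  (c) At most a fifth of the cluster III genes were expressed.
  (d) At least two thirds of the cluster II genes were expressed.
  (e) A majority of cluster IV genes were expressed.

5

(a) cluster V: |A| = 5, |A ∩ B| = 3; needs |A ∩ B| ≥ |A ∖ B| — true.
(b) cluster I: |A| = 8, |A ∩ B| = 7; needs |A ∖ B| = 1 — true.
(c) cluster III: |A| = 9, |A ∩ B| = 1; needs |A ∩ B| / |A| ≤ 1/5 — true.
(d) cluster II: |A| = 8, |A ∩ B| = 6; needs |A ∩ B| / |A| ≥ 2/3 — true.
(e) cluster IV: |A| = 7, |A ∩ B| = 4; needs |A ∩ B| > |A ∖ B| — true.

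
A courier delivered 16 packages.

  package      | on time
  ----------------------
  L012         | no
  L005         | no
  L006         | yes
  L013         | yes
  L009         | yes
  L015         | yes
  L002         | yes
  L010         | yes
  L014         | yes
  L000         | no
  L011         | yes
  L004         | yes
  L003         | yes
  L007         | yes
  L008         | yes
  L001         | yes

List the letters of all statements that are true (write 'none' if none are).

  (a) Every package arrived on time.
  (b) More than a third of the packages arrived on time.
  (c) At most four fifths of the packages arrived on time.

(b)

|A| = 16, |A ∩ B| = 13, |A ∖ B| = 3.
(a) A ⊆ B, i.e. every element of A is in B (|A ∖ B| = 0): fails.
(b) |A ∩ B| / |A| > 1/3: holds.
(c) |A ∩ B| / |A| ≤ 4/5: fails.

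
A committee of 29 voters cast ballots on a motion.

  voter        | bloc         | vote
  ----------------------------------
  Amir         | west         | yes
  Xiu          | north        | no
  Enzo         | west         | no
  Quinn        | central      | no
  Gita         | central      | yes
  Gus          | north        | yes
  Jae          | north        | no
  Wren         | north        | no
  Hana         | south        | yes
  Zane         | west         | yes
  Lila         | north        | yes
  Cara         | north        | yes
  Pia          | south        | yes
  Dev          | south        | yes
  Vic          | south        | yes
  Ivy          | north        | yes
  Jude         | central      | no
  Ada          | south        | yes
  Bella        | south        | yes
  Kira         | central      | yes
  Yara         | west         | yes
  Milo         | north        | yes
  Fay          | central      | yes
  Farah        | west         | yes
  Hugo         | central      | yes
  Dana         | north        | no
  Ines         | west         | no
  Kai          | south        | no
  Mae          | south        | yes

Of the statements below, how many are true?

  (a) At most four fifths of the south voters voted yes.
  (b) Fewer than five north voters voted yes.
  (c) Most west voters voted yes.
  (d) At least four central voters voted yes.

2

(a) south: |A| = 8, |A ∩ B| = 7; needs |A ∩ B| / |A| ≤ 4/5 — false.
(b) north: |A| = 9, |A ∩ B| = 5; needs |A ∩ B| < 5 — false.
(c) west: |A| = 6, |A ∩ B| = 4; needs |A ∩ B| > |A ∖ B| — true.
(d) central: |A| = 6, |A ∩ B| = 4; needs |A ∩ B| ≥ 4 — true.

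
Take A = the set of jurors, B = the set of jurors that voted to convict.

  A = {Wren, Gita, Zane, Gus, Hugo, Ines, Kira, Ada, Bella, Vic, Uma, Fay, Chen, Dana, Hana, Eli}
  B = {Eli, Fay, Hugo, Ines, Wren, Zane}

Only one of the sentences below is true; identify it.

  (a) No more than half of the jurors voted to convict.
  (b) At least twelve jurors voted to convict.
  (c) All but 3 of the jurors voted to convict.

(a)

|A| = 16, |A ∩ B| = 6, |A ∖ B| = 10.
(a) requires |A ∩ B| ≤ |A ∖ B|: true.
(b) requires |A ∩ B| ≥ 12: false.
(c) requires |A ∖ B| = 3: false.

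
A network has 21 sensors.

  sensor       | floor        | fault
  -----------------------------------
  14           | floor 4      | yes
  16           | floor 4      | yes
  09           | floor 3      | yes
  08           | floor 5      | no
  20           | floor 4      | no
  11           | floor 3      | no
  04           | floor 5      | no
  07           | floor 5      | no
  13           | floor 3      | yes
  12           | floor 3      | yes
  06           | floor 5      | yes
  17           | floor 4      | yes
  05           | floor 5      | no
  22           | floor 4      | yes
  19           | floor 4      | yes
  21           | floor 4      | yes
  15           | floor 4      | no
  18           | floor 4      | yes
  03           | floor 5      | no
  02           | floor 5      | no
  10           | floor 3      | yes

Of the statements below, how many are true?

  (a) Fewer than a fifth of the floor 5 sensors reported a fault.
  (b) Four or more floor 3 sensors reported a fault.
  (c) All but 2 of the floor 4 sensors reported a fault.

3

(a) floor 5: |A| = 7, |A ∩ B| = 1; needs |A ∩ B| / |A| < 1/5 — true.
(b) floor 3: |A| = 5, |A ∩ B| = 4; needs |A ∩ B| ≥ 4 — true.
(c) floor 4: |A| = 9, |A ∩ B| = 7; needs |A ∖ B| = 2 — true.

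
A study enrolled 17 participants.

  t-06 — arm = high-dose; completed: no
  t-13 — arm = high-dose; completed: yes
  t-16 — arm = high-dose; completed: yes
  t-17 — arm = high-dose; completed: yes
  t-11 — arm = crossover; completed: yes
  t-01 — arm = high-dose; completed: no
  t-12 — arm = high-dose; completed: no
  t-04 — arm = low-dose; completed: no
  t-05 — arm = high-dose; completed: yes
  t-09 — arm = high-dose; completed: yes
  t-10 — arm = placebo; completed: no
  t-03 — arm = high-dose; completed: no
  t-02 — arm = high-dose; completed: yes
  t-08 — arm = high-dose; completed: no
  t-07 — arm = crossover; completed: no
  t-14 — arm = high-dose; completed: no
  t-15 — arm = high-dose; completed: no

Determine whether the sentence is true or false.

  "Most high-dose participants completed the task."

False

Truth condition: |A ∩ B| > |A ∖ B|.
A (the restrictor) = {t-06, t-13, t-16, t-17, t-01, t-12, t-05, t-09, t-03, t-02, t-08, t-14, t-15}, |A| = 13.
A ∩ B = {t-13, t-16, t-17, t-05, t-09, t-02}, so |A ∩ B| = 6.
A ∖ B = {t-06, t-01, t-12, t-03, t-08, t-14, t-15}, so |A ∖ B| = 7.
6 < 7, so the statement is false.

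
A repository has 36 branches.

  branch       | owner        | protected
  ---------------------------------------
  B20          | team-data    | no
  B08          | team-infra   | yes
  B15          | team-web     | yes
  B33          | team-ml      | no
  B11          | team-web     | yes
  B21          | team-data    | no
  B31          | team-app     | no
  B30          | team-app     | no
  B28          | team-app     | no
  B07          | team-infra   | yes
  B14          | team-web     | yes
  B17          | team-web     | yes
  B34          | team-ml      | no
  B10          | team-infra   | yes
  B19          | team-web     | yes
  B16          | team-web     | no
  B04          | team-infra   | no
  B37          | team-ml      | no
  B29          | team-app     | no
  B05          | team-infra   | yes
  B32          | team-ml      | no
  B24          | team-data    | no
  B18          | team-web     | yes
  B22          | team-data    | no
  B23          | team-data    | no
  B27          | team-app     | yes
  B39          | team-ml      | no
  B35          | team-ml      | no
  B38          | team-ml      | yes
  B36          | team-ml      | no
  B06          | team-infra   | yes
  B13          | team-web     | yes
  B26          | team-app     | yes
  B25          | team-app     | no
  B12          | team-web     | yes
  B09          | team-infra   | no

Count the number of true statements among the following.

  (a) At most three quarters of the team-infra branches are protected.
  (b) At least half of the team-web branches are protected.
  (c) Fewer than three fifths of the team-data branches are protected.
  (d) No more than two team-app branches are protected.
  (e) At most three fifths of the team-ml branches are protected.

5

(a) team-infra: |A| = 7, |A ∩ B| = 5; needs |A ∩ B| / |A| ≤ 3/4 — true.
(b) team-web: |A| = 9, |A ∩ B| = 8; needs |A ∩ B| ≥ |A ∖ B| — true.
(c) team-data: |A| = 5, |A ∩ B| = 0; needs |A ∩ B| / |A| < 3/5 — true.
(d) team-app: |A| = 7, |A ∩ B| = 2; needs |A ∩ B| ≤ 2 — true.
(e) team-ml: |A| = 8, |A ∩ B| = 1; needs |A ∩ B| / |A| ≤ 3/5 — true.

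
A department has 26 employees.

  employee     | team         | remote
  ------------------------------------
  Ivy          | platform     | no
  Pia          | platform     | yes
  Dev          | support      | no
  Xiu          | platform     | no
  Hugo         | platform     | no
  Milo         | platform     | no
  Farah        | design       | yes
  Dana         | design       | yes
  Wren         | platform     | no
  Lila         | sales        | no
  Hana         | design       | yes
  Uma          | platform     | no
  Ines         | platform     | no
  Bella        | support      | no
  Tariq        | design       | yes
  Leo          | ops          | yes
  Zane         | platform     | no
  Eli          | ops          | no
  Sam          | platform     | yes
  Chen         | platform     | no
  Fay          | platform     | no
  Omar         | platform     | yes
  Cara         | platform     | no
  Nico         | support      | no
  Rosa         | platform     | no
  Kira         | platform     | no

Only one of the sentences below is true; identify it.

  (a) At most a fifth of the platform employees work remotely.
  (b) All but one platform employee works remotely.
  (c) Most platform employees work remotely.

|A| = 16, |A ∩ B| = 3, |A ∖ B| = 13.
(a) requires |A ∩ B| / |A| ≤ 1/5: true.
(b) requires |A ∖ B| = 1: false.
(c) requires |A ∩ B| > |A ∖ B|: false.

(a)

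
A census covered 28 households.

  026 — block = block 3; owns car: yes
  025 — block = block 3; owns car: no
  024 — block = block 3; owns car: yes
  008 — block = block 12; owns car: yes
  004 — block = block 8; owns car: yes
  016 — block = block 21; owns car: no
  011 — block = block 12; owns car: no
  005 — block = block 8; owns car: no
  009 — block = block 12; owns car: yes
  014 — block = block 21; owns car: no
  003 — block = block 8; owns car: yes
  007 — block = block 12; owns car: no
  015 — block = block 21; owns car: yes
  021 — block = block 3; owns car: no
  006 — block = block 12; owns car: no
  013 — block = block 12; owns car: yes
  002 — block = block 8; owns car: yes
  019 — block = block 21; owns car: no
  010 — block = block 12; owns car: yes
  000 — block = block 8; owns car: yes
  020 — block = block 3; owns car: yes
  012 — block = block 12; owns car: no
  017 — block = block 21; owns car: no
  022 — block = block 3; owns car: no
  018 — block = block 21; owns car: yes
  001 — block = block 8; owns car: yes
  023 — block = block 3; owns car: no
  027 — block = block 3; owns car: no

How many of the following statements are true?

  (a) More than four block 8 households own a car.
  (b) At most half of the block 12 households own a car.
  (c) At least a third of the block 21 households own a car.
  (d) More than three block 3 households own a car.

(a) block 8: |A| = 6, |A ∩ B| = 5; needs |A ∩ B| > 4 — true.
(b) block 12: |A| = 8, |A ∩ B| = 4; needs |A ∩ B| ≤ |A ∖ B| — true.
(c) block 21: |A| = 6, |A ∩ B| = 2; needs |A ∩ B| / |A| ≥ 1/3 — true.
(d) block 3: |A| = 8, |A ∩ B| = 3; needs |A ∩ B| > 3 — false.

3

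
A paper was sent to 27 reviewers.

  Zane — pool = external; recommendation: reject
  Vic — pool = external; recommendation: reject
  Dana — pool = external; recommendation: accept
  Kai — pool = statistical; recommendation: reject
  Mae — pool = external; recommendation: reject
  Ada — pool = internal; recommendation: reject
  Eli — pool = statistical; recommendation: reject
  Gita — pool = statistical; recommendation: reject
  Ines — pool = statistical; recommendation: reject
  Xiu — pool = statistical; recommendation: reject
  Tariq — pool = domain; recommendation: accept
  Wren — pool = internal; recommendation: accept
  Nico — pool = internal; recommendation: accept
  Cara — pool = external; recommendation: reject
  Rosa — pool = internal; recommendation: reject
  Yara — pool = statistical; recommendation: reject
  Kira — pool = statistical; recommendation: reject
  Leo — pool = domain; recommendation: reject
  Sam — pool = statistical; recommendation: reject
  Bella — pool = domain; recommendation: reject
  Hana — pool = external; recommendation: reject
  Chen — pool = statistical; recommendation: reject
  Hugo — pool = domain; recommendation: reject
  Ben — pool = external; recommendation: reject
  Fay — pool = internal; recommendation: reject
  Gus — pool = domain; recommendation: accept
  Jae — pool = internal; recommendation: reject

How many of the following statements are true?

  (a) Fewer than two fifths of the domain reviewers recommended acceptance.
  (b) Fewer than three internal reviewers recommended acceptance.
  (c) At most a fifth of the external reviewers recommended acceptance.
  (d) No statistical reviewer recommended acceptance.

3

(a) domain: |A| = 5, |A ∩ B| = 2; needs |A ∩ B| / |A| < 2/5 — false.
(b) internal: |A| = 6, |A ∩ B| = 2; needs |A ∩ B| < 3 — true.
(c) external: |A| = 7, |A ∩ B| = 1; needs |A ∩ B| / |A| ≤ 1/5 — true.
(d) statistical: |A| = 9, |A ∩ B| = 0; needs A ∩ B = ∅ (|A ∩ B| = 0) — true.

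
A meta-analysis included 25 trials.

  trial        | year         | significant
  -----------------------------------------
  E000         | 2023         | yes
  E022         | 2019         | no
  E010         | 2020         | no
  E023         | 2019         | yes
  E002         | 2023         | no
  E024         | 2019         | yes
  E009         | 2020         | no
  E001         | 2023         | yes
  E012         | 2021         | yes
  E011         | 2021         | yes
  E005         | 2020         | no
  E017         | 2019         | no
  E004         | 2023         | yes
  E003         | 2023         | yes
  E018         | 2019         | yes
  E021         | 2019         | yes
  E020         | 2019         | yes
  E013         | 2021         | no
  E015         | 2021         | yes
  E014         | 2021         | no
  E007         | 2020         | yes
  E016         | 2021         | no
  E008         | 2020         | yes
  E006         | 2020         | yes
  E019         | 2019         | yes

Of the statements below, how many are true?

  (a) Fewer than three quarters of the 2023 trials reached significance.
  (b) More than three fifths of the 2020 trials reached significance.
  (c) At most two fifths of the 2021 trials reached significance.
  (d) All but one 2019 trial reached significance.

(a) 2023: |A| = 5, |A ∩ B| = 4; needs |A ∩ B| / |A| < 3/4 — false.
(b) 2020: |A| = 6, |A ∩ B| = 3; needs |A ∩ B| / |A| > 3/5 — false.
(c) 2021: |A| = 6, |A ∩ B| = 3; needs |A ∩ B| / |A| ≤ 2/5 — false.
(d) 2019: |A| = 8, |A ∩ B| = 6; needs |A ∖ B| = 1 — false.

0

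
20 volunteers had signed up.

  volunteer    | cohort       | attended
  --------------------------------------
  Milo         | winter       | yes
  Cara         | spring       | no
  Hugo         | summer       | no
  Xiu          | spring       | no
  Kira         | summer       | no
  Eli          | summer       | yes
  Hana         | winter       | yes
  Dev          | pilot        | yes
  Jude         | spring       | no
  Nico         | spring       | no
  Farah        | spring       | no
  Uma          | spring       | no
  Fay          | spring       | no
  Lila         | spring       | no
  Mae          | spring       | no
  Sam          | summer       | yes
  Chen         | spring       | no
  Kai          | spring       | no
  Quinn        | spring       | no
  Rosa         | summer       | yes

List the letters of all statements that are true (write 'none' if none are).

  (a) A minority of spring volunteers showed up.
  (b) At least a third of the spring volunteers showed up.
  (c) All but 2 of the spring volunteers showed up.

|A| = 12, |A ∩ B| = 0, |A ∖ B| = 12.
(a) |A ∩ B| < |A ∖ B|: holds.
(b) |A ∩ B| / |A| ≥ 1/3: fails.
(c) |A ∖ B| = 2: fails.

(a)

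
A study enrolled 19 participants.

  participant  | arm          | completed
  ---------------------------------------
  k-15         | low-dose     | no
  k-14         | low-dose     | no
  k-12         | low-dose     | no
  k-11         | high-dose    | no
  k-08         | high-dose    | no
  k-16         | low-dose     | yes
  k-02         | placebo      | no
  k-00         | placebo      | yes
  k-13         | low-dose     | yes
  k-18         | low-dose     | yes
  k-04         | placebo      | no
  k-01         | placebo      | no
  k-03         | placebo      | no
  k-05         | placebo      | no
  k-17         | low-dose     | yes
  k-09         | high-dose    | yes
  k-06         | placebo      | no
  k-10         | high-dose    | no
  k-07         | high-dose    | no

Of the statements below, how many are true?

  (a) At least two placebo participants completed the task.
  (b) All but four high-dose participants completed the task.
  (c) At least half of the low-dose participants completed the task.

(a) placebo: |A| = 7, |A ∩ B| = 1; needs |A ∩ B| ≥ 2 — false.
(b) high-dose: |A| = 5, |A ∩ B| = 1; needs |A ∖ B| = 4 — true.
(c) low-dose: |A| = 7, |A ∩ B| = 4; needs |A ∩ B| ≥ |A ∖ B| — true.

2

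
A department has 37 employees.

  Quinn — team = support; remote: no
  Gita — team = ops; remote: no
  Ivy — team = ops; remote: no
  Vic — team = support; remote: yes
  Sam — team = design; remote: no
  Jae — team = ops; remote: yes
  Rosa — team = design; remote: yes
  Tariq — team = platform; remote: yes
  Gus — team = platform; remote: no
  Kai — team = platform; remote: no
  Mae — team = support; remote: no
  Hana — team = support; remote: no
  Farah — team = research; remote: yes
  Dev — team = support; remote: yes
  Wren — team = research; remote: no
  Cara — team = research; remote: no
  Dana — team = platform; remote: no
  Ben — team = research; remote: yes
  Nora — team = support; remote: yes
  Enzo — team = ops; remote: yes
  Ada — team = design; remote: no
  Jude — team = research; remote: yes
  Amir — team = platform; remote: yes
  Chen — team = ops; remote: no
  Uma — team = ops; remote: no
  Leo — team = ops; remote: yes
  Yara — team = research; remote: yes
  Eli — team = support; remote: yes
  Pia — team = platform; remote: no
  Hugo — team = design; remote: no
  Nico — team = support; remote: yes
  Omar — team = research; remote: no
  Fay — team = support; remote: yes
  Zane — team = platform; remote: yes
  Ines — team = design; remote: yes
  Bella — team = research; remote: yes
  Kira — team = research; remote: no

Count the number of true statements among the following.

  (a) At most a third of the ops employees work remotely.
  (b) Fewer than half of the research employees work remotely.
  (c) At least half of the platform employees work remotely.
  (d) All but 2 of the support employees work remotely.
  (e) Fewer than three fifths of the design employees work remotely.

(a) ops: |A| = 7, |A ∩ B| = 3; needs |A ∩ B| / |A| ≤ 1/3 — false.
(b) research: |A| = 9, |A ∩ B| = 5; needs |A ∩ B| < |A ∖ B| — false.
(c) platform: |A| = 7, |A ∩ B| = 3; needs |A ∩ B| ≥ |A ∖ B| — false.
(d) support: |A| = 9, |A ∩ B| = 6; needs |A ∖ B| = 2 — false.
(e) design: |A| = 5, |A ∩ B| = 2; needs |A ∩ B| / |A| < 3/5 — true.

1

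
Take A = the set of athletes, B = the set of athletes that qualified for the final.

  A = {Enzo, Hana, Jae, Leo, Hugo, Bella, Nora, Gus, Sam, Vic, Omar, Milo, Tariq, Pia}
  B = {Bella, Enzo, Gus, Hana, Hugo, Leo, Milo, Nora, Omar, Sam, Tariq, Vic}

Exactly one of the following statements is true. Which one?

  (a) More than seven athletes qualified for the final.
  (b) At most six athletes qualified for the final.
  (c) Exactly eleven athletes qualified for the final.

(a)

|A| = 14, |A ∩ B| = 12, |A ∖ B| = 2.
(a) requires |A ∩ B| > 7: true.
(b) requires |A ∩ B| ≤ 6: false.
(c) requires |A ∩ B| = 11: false.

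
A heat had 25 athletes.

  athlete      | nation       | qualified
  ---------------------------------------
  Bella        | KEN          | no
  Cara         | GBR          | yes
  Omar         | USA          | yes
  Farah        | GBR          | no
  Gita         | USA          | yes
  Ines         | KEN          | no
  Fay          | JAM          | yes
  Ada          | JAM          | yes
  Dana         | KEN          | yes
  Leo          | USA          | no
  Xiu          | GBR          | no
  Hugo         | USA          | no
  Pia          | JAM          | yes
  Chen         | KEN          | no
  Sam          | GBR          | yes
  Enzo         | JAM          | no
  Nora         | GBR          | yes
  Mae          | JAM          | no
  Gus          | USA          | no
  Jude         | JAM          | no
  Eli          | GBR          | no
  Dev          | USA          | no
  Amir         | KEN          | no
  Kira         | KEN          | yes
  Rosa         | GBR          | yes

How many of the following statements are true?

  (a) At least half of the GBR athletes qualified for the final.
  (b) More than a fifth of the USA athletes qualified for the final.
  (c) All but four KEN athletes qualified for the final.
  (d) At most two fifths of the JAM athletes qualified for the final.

(a) GBR: |A| = 7, |A ∩ B| = 4; needs |A ∩ B| ≥ |A ∖ B| — true.
(b) USA: |A| = 6, |A ∩ B| = 2; needs |A ∩ B| / |A| > 1/5 — true.
(c) KEN: |A| = 6, |A ∩ B| = 2; needs |A ∖ B| = 4 — true.
(d) JAM: |A| = 6, |A ∩ B| = 3; needs |A ∩ B| / |A| ≤ 2/5 — false.

3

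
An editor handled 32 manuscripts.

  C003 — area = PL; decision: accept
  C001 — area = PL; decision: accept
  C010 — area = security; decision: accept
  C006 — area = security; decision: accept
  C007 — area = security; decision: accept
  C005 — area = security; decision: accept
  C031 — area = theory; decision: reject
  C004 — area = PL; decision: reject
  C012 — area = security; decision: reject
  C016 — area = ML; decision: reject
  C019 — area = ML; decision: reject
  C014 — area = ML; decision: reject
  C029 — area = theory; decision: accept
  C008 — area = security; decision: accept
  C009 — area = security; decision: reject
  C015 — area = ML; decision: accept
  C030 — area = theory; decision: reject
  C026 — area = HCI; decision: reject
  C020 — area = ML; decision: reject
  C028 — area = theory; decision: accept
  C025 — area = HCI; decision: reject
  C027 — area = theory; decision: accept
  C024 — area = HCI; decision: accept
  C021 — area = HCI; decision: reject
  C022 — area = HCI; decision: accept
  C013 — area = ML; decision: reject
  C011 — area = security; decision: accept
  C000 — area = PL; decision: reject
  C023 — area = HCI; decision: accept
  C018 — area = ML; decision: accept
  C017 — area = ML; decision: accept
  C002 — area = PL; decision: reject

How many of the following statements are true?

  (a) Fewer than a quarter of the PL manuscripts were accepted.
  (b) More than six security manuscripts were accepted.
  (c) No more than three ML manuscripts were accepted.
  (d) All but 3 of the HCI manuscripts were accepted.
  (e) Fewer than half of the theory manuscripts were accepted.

(a) PL: |A| = 5, |A ∩ B| = 2; needs |A ∩ B| / |A| < 1/4 — false.
(b) security: |A| = 8, |A ∩ B| = 6; needs |A ∩ B| > 6 — false.
(c) ML: |A| = 8, |A ∩ B| = 3; needs |A ∩ B| ≤ 3 — true.
(d) HCI: |A| = 6, |A ∩ B| = 3; needs |A ∖ B| = 3 — true.
(e) theory: |A| = 5, |A ∩ B| = 3; needs |A ∩ B| < |A ∖ B| — false.

2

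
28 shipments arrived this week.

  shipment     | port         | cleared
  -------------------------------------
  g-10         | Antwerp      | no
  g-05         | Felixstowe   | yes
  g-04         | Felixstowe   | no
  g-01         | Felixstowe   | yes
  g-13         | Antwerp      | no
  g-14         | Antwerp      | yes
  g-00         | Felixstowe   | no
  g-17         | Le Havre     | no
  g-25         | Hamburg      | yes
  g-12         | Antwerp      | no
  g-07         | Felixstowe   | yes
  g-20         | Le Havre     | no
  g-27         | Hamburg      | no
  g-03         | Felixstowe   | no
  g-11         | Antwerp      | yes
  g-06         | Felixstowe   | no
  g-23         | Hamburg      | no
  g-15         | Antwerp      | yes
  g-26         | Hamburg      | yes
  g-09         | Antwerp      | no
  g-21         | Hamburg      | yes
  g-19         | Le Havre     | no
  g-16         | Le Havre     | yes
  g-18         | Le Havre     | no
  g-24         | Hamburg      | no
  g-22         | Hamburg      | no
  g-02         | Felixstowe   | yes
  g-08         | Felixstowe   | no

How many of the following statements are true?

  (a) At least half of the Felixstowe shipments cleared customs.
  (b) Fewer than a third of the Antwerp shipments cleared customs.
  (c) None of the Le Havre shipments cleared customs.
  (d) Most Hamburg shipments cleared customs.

(a) Felixstowe: |A| = 9, |A ∩ B| = 4; needs |A ∩ B| ≥ |A ∖ B| — false.
(b) Antwerp: |A| = 7, |A ∩ B| = 3; needs |A ∩ B| / |A| < 1/3 — false.
(c) Le Havre: |A| = 5, |A ∩ B| = 1; needs A ∩ B = ∅ (|A ∩ B| = 0) — false.
(d) Hamburg: |A| = 7, |A ∩ B| = 3; needs |A ∩ B| > |A ∖ B| — false.

0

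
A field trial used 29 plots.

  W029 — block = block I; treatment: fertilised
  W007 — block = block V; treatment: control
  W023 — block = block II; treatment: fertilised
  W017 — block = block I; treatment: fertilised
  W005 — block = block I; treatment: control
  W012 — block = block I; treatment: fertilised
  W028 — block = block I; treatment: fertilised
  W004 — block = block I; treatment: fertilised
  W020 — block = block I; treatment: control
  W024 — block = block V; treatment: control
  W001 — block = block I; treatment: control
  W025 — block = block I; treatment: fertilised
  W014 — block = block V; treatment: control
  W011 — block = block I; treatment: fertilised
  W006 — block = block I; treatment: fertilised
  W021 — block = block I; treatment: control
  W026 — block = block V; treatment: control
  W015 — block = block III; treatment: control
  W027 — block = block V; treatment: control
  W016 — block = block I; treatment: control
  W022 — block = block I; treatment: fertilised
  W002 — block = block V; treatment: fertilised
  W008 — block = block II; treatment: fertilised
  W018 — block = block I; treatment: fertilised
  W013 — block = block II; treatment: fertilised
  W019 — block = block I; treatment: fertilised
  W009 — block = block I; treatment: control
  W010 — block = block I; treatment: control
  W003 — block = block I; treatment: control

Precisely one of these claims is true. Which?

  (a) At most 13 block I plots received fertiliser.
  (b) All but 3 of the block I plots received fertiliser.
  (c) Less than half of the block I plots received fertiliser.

|A| = 19, |A ∩ B| = 11, |A ∖ B| = 8.
(a) requires |A ∩ B| ≤ 13: true.
(b) requires |A ∖ B| = 3: false.
(c) requires |A ∩ B| < |A ∖ B|: false.

(a)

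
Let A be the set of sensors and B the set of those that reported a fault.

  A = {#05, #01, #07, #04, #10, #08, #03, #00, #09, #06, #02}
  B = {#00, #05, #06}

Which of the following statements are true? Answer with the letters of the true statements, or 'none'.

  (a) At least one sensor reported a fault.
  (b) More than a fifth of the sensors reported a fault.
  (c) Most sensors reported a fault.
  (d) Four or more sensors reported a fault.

(a), (b)

|A| = 11, |A ∩ B| = 3, |A ∖ B| = 8.
(a) A ∩ B ≠ ∅ (|A ∩ B| ≥ 1): holds.
(b) |A ∩ B| / |A| > 1/5: holds.
(c) |A ∩ B| > |A ∖ B|: fails.
(d) |A ∩ B| ≥ 4: fails.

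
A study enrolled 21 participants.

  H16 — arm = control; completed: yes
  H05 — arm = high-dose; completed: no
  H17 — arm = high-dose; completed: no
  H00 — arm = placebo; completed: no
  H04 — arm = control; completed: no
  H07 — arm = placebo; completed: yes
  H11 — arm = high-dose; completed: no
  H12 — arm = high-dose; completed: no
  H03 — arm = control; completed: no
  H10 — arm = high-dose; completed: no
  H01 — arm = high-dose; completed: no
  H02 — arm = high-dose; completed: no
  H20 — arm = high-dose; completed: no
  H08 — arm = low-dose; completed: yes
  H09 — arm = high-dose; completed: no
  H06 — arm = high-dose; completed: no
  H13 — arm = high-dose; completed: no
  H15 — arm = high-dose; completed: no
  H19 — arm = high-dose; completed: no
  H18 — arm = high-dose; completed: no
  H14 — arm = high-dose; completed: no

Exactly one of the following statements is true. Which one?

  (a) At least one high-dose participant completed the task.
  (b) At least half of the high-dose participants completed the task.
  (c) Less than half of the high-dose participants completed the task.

|A| = 15, |A ∩ B| = 0, |A ∖ B| = 15.
(a) requires A ∩ B ≠ ∅ (|A ∩ B| ≥ 1): false.
(b) requires |A ∩ B| ≥ |A ∖ B|: false.
(c) requires |A ∩ B| < |A ∖ B|: true.

(c)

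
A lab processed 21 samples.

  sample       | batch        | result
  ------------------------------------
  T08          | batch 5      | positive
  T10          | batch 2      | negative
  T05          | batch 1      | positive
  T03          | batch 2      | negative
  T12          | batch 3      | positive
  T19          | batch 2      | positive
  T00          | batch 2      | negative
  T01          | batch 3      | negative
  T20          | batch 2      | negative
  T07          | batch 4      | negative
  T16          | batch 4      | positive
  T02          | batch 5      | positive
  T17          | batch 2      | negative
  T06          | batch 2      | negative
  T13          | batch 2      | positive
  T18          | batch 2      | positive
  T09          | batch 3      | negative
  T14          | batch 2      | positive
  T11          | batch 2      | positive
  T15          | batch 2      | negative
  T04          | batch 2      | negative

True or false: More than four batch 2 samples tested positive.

True

'More than four batch 2 samples tested positive' holds iff |A ∩ B| > 4.
A (the restrictor) = {T10, T03, T19, T00, T20, T17, T06, T13, T18, T14, T11, T15, T04}, |A| = 13.
A ∩ B = {T19, T13, T18, T14, T11}, so |A ∩ B| = 5.
|A ∩ B| = 5, so the statement is true.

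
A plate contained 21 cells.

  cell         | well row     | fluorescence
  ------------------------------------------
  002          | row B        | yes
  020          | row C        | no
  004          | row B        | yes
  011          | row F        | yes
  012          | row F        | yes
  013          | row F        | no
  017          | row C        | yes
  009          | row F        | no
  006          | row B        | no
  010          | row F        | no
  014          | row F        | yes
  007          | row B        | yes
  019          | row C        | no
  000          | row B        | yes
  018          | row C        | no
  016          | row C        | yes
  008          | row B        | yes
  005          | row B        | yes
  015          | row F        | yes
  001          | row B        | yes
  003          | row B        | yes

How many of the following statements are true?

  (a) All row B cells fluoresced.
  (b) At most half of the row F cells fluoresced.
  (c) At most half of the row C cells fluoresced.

1

(a) row B: |A| = 9, |A ∩ B| = 8; needs A ⊆ B, i.e. every element of A is in B (|A ∖ B| = 0) — false.
(b) row F: |A| = 7, |A ∩ B| = 4; needs |A ∩ B| ≤ |A ∖ B| — false.
(c) row C: |A| = 5, |A ∩ B| = 2; needs |A ∩ B| ≤ |A ∖ B| — true.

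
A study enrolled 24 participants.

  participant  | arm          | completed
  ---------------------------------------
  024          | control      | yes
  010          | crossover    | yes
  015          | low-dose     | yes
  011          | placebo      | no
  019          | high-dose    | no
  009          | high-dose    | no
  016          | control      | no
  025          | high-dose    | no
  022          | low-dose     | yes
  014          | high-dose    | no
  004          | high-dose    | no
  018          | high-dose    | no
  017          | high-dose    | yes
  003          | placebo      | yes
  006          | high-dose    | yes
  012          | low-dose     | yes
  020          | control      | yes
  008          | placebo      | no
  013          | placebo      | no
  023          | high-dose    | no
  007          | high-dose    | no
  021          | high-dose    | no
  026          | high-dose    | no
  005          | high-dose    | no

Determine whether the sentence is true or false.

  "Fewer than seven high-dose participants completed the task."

True

The determiner here denotes the relation: |A ∩ B| < 7.
A (the restrictor) = {019, 009, 025, 014, 004, 018, 017, 006, 023, 007, 021, 026, 005}, |A| = 13.
A ∩ B = {017, 006}, so |A ∩ B| = 2.
|A ∩ B| = 2, so the statement is true.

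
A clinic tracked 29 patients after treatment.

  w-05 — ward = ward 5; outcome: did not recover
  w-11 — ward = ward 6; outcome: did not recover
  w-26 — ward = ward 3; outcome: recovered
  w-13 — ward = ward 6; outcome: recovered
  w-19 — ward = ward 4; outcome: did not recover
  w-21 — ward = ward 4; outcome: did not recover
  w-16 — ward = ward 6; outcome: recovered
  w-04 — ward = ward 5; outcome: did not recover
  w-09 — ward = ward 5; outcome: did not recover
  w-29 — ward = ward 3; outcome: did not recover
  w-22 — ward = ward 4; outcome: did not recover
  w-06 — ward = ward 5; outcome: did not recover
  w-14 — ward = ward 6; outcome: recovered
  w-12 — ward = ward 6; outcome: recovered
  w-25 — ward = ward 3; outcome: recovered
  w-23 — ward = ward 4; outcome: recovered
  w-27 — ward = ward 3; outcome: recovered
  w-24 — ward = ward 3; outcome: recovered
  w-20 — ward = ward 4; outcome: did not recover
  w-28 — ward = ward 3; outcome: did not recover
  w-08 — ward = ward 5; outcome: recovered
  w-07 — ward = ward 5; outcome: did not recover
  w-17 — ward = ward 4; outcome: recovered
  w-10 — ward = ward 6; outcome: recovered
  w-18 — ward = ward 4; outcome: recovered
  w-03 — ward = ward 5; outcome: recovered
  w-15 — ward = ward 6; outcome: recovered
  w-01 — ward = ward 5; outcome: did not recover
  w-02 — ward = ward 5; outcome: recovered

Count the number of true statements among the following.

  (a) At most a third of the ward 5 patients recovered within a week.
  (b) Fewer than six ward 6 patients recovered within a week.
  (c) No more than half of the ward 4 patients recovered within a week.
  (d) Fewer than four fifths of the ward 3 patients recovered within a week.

3

(a) ward 5: |A| = 9, |A ∩ B| = 3; needs |A ∩ B| / |A| ≤ 1/3 — true.
(b) ward 6: |A| = 7, |A ∩ B| = 6; needs |A ∩ B| < 6 — false.
(c) ward 4: |A| = 7, |A ∩ B| = 3; needs |A ∩ B| ≤ |A ∖ B| — true.
(d) ward 3: |A| = 6, |A ∩ B| = 4; needs |A ∩ B| / |A| < 4/5 — true.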